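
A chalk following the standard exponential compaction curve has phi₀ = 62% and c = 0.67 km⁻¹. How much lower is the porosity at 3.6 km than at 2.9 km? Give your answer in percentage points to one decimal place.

3.3 percentage points

phi(2.9) = 0.62·e^(−0.67×2.9) = 0.0888
phi(3.6) = 0.62·e^(−0.67×3.6) = 0.0556
Δphi = 0.0888 − 0.0556 = 0.0333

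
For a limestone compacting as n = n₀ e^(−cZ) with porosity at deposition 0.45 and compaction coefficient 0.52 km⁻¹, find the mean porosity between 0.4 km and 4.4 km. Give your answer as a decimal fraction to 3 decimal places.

0.154

⟨n⟩ = (1/(Z₂−Z₁)) ∫ n₀ e^(−cZ) dZ = n₀·(e^(−c·Z₁) − e^(−c·Z₂)) / (c·(Z₂−Z₁))
e^(−0.52×0.4) = 0.8122; e^(−0.52×4.4) = 0.1015
⟨n⟩ = 0.45 × (0.8122 − 0.1015) / (0.52 × 4) = 0.45 × 0.3417 = 0.1538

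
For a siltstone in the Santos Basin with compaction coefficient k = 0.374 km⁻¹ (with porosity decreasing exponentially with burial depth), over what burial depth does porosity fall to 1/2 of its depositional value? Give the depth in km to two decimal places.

φ/φ₀ = 1/2 ⇒ exp(−k·Z) = 1/2 ⇒ Z = ln(2) / k
Z = 0.6931 / 0.374 = 1.853 km

1.85 km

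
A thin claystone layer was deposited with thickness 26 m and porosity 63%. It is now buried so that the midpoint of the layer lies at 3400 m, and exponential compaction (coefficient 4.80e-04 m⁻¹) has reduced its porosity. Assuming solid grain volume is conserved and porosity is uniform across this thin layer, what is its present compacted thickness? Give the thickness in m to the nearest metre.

11 m

Working in km (1 km = 1000 m; k in km⁻¹ = k in m⁻¹ × 1000):
Porosity at 3.4 km: phi = 0.63·exp(−0.48×3.4) = 0.1232
Solid-volume conservation: h(1−phi) = h₀(1−phi₀) ⇒ h = h₀·(1−phi₀)/(1−phi)
h = 0.026 × (1 − 0.63)/(1 − 0.1232) = 0.026 × 0.4220 = 0.0110 km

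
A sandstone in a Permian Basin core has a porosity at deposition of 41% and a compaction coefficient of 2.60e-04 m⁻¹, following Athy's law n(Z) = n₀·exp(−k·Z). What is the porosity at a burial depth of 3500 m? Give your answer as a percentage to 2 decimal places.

16.50%

Working in km (1 km = 1000 m; k in km⁻¹ = k in m⁻¹ × 1000):
n = n₀·exp(−k·Z) = 0.41 × exp(−0.26 × 3.5) = 0.41 × exp(−0.91)
  = 0.41 × 0.4025 = 0.1650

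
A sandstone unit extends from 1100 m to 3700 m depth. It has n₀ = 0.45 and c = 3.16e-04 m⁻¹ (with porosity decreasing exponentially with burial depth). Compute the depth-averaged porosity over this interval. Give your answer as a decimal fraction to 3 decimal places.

Working in km (1 km = 1000 m; c in km⁻¹ = c in m⁻¹ × 1000):
⟨n⟩ = (1/(z₂−z₁)) ∫ n₀ e^(−cz) dz = n₀·(e^(−c·z₁) − e^(−c·z₂)) / (c·(z₂−z₁))
e^(−0.316×1.1) = 0.7064; e^(−0.316×3.7) = 0.3106
⟨n⟩ = 0.45 × (0.7064 − 0.3106) / (0.316 × 2.6) = 0.45 × 0.4817 = 0.2168

0.217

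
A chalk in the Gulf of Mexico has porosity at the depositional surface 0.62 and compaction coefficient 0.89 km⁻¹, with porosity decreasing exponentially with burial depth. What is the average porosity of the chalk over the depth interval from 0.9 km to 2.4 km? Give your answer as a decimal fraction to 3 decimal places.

0.154

⟨phi⟩ = (1/(d₂−d₁)) ∫ phi₀ e^(−βd) dd = phi₀·(e^(−β·d₁) − e^(−β·d₂)) / (β·(d₂−d₁))
e^(−0.89×0.9) = 0.4489; e^(−0.89×2.4) = 0.1181
⟨phi⟩ = 0.62 × (0.4489 − 0.1181) / (0.89 × 1.5) = 0.62 × 0.2478 = 0.1536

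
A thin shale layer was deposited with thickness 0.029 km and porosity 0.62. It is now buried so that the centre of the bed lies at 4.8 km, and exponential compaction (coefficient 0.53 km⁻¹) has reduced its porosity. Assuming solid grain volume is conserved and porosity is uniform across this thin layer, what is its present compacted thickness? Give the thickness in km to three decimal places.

0.012 km

Porosity at 4.8 km: phi = 0.62·exp(−0.53×4.8) = 0.0487
Solid-volume conservation: h(1−phi) = h₀(1−phi₀) ⇒ h = h₀·(1−phi₀)/(1−phi)
h = 0.029 × (1 − 0.62)/(1 − 0.0487) = 0.029 × 0.3995 = 0.0116 km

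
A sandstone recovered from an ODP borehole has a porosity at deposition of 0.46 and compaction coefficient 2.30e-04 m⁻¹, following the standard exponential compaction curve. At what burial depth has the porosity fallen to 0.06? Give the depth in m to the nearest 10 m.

Working in km (1 km = 1000 m; c in km⁻¹ = c in m⁻¹ × 1000):
Invert Athy's law: Z = ln(phi₀/phi) / c
Z = ln(0.46/0.06) / 0.23 = ln(7.667) / 0.23 = 2.0369 / 0.23 = 8.856 km

8860 m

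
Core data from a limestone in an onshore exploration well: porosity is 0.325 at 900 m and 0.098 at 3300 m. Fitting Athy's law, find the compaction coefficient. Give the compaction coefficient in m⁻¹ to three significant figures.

0.000500 m⁻¹

Working in km (1 km = 1000 m; k in km⁻¹ = k in m⁻¹ × 1000):
Athy: φ(Z) = φ₀ e^(−kZ) ⇒ φ₁/φ₂ = e^{k(Z₂−Z₁)} ⇒ k = ln(φ₁/φ₂)/(Z₂−Z₁)
k = ln(0.325/0.098) / (3.3 − 0.9) = ln(3.316) / 2.4 = 1.1989 / 2.4 = 0.4995 km⁻¹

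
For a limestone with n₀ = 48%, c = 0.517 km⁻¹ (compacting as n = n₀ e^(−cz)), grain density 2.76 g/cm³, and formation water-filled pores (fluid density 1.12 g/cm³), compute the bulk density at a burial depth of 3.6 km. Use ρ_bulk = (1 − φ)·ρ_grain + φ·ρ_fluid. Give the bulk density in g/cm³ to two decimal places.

Porosity at depth: n = 0.48·exp(−0.517×3.6) = 0.48×0.1555 = 0.0746
Bulk density: ρ_b = (1−n)ρ_g + n·ρ_f = 0.9254×2.76 + 0.0746×1.12
       = 2.554 + 0.084 = 2.638 g/cm³

2.64 g/cm³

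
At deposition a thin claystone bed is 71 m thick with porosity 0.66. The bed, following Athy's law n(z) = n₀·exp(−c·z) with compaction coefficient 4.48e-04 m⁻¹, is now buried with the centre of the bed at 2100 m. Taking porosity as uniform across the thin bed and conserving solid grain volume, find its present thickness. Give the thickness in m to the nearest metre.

33 m

Working in km (1 km = 1000 m; c in km⁻¹ = c in m⁻¹ × 1000):
Porosity at 2.1 km: n = 0.66·exp(−0.448×2.1) = 0.2576
Solid-volume conservation: h(1−n) = h₀(1−n₀) ⇒ h = h₀·(1−n₀)/(1−n)
h = 0.071 × (1 − 0.66)/(1 − 0.2576) = 0.071 × 0.4580 = 0.0325 km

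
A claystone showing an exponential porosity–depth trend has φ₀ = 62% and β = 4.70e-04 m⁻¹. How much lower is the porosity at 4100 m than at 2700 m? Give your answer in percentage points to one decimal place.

8.4 percentage points

Working in km (1 km = 1000 m; β in km⁻¹ = β in m⁻¹ × 1000):
φ(2.7) = 0.62·e^(−0.47×2.7) = 0.1743
φ(4.1) = 0.62·e^(−0.47×4.1) = 0.0903
Δφ = 0.1743 − 0.0903 = 0.0840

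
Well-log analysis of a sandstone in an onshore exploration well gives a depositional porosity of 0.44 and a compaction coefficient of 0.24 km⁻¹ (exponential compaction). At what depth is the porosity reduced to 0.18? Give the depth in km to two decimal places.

Invert Athy's law: d = ln(phi₀/phi) / β
d = ln(0.44/0.18) / 0.24 = ln(2.444) / 0.24 = 0.8938 / 0.24 = 3.724 km

3.72 km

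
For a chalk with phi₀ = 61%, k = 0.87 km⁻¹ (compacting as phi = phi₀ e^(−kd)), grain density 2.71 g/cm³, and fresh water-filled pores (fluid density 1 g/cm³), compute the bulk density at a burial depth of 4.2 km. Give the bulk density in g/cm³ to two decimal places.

Porosity at depth: phi = 0.61·exp(−0.87×4.2) = 0.61×0.0259 = 0.0158
Bulk density: ρ_b = (1−phi)ρ_g + phi·ρ_f = 0.9842×2.71 + 0.0158×1
       = 2.667 + 0.016 = 2.683 g/cm³

2.68 g/cm³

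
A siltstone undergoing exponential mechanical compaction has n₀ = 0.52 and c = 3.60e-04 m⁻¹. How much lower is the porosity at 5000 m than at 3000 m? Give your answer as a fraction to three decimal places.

Working in km (1 km = 1000 m; c in km⁻¹ = c in m⁻¹ × 1000):
n(3) = 0.52·e^(−0.36×3) = 0.1766
n(5) = 0.52·e^(−0.36×5) = 0.0860
Δn = 0.1766 − 0.0860 = 0.0906

0.091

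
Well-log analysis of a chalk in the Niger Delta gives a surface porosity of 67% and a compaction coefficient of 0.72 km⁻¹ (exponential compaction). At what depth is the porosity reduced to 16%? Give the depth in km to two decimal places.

1.99 km

Invert Athy's law: d = ln(φ₀/φ) / β
d = ln(0.67/0.16) / 0.72 = ln(4.188) / 0.72 = 1.4321 / 0.72 = 1.989 km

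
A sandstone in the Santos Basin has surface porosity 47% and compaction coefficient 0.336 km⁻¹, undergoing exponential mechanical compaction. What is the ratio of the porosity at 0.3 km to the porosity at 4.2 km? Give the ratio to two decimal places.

3.71

n(Z₁)/n(Z₂) = e^(−c·Z₁)/e^(−c·Z₂) = e^{c(Z₂−Z₁)}
= exp(0.336 × 3.9) = exp(1.31) = 3.7077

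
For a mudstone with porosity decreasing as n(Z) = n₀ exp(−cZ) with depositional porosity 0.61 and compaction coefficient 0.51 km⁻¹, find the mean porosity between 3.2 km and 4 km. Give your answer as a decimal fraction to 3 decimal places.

⟨n⟩ = (1/(Z₂−Z₁)) ∫ n₀ e^(−cZ) dZ = n₀·(e^(−c·Z₁) − e^(−c·Z₂)) / (c·(Z₂−Z₁))
e^(−0.51×3.2) = 0.1955; e^(−0.51×4) = 0.1300
⟨n⟩ = 0.61 × (0.1955 − 0.1300) / (0.51 × 0.8) = 0.61 × 0.1606 = 0.0979

0.098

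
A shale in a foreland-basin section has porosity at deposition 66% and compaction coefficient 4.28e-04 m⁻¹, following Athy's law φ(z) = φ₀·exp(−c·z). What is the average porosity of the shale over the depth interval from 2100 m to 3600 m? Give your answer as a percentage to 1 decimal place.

19.8%

Working in km (1 km = 1000 m; c in km⁻¹ = c in m⁻¹ × 1000):
⟨φ⟩ = (1/(z₂−z₁)) ∫ φ₀ e^(−cz) dz = φ₀·(e^(−c·z₁) − e^(−c·z₂)) / (c·(z₂−z₁))
e^(−0.428×2.1) = 0.4071; e^(−0.428×3.6) = 0.2142
⟨φ⟩ = 0.66 × (0.4071 − 0.2142) / (0.428 × 1.5) = 0.66 × 0.3004 = 0.1983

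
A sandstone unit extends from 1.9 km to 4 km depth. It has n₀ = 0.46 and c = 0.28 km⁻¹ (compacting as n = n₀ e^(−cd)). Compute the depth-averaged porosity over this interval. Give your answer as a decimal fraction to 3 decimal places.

⟨n⟩ = (1/(d₂−d₁)) ∫ n₀ e^(−cd) dd = n₀·(e^(−c·d₁) − e^(−c·d₂)) / (c·(d₂−d₁))
e^(−0.28×1.9) = 0.5874; e^(−0.28×4) = 0.3263
⟨n⟩ = 0.46 × (0.5874 − 0.3263) / (0.28 × 2.1) = 0.46 × 0.4441 = 0.2043

0.204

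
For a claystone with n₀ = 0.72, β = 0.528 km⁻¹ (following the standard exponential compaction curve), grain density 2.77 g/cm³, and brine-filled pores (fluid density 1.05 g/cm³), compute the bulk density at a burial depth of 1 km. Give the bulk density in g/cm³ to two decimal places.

2.04 g/cm³

Porosity at depth: n = 0.72·exp(−0.528×1) = 0.72×0.5898 = 0.4246
Bulk density: ρ_b = (1−n)ρ_g + n·ρ_f = 0.5754×2.77 + 0.4246×1.05
       = 1.594 + 0.446 = 2.040 g/cm³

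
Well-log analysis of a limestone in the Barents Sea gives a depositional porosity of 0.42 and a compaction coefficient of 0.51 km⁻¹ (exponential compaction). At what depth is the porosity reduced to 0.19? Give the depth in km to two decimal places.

1.56 km

Invert Athy's law: z = ln(n₀/n) / c
z = ln(0.42/0.19) / 0.51 = ln(2.211) / 0.51 = 0.7932 / 0.51 = 1.555 km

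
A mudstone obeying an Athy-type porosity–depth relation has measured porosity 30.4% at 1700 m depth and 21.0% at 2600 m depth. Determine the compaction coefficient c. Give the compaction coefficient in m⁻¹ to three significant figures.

Working in km (1 km = 1000 m; c in km⁻¹ = c in m⁻¹ × 1000):
Athy: φ(d) = φ₀ e^(−cd) ⇒ φ₁/φ₂ = e^{c(d₂−d₁)} ⇒ c = ln(φ₁/φ₂)/(d₂−d₁)
c = ln(0.304/0.21) / (2.6 − 1.7) = ln(1.448) / 0.9 = 0.3699 / 0.9 = 0.411 km⁻¹

0.000411 m⁻¹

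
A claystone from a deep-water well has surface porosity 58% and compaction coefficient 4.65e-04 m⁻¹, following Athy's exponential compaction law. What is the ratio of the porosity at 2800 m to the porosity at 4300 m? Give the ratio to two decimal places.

Working in km (1 km = 1000 m; c in km⁻¹ = c in m⁻¹ × 1000):
φ(z₁)/φ(z₂) = e^(−c·z₁)/e^(−c·z₂) = e^{c(z₂−z₁)}
= exp(0.465 × 1.5) = exp(0.6975) = 2.0087

2.01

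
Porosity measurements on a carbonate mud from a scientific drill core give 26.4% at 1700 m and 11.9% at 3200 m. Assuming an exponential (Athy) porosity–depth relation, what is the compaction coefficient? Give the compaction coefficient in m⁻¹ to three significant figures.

Working in km (1 km = 1000 m; β in km⁻¹ = β in m⁻¹ × 1000):
Athy: phi(Z) = phi₀ e^(−βZ) ⇒ phi₁/phi₂ = e^{β(Z₂−Z₁)} ⇒ β = ln(phi₁/phi₂)/(Z₂−Z₁)
β = ln(0.264/0.119) / (3.2 − 1.7) = ln(2.218) / 1.5 = 0.7968 / 1.5 = 0.5312 km⁻¹

0.000531 m⁻¹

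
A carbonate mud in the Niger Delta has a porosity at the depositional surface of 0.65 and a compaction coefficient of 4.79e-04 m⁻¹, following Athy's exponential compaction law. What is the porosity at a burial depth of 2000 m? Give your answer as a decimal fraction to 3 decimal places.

Working in km (1 km = 1000 m; k in km⁻¹ = k in m⁻¹ × 1000):
n = n₀·exp(−k·Z) = 0.65 × exp(−0.479 × 2) = 0.65 × exp(−0.958)
  = 0.65 × 0.3837 = 0.2494

0.249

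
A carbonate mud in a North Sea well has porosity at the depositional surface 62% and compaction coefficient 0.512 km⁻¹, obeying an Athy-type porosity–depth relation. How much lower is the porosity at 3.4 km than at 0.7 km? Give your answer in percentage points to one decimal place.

n(0.7) = 0.62·e^(−0.512×0.7) = 0.4333
n(3.4) = 0.62·e^(−0.512×3.4) = 0.1087
Δn = 0.4333 − 0.1087 = 0.3245

32.5 percentage points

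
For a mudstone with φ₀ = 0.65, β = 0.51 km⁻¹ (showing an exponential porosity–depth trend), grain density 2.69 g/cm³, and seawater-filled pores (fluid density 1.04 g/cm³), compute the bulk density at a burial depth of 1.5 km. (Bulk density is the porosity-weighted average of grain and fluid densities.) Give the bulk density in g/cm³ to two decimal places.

2.19 g/cm³

Porosity at depth: φ = 0.65·exp(−0.51×1.5) = 0.65×0.4653 = 0.3025
Bulk density: ρ_b = (1−φ)ρ_g + φ·ρ_f = 0.6975×2.69 + 0.3025×1.04
       = 1.876 + 0.315 = 2.191 g/cm³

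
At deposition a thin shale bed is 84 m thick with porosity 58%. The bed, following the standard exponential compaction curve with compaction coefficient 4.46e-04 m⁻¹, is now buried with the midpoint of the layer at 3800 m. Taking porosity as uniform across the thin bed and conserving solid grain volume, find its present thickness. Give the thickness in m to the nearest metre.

Working in km (1 km = 1000 m; c in km⁻¹ = c in m⁻¹ × 1000):
Porosity at 3.8 km: phi = 0.58·exp(−0.446×3.8) = 0.1065
Solid-volume conservation: h(1−phi) = h₀(1−phi₀) ⇒ h = h₀·(1−phi₀)/(1−phi)
h = 0.084 × (1 − 0.58)/(1 − 0.1065) = 0.084 × 0.4701 = 0.0395 km

39 m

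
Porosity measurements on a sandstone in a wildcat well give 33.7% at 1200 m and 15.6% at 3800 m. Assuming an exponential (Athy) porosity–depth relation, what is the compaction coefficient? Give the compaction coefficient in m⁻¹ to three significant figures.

Working in km (1 km = 1000 m; β in km⁻¹ = β in m⁻¹ × 1000):
Athy: n(d) = n₀ e^(−βd) ⇒ n₁/n₂ = e^{β(d₂−d₁)} ⇒ β = ln(n₁/n₂)/(d₂−d₁)
β = ln(0.337/0.156) / (3.8 − 1.2) = ln(2.16) / 2.6 = 0.7702 / 2.6 = 0.2962 km⁻¹

0.000296 m⁻¹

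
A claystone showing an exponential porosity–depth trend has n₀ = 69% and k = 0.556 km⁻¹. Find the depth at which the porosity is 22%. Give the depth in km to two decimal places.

Invert Athy's law: d = ln(n₀/n) / k
d = ln(0.69/0.22) / 0.556 = ln(3.136) / 0.556 = 1.1431 / 0.556 = 2.056 km

2.06 km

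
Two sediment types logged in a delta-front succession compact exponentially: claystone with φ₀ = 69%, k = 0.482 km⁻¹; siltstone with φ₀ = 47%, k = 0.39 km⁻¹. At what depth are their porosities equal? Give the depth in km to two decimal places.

Set φ₀ₐ e^(−kₐz) = φ₀ᵦ e^(−kᵦz) ⇒ ln(φ₀ₐ/φ₀ᵦ) = (kₐ − kᵦ)·z
z = ln(0.69/0.47) / (0.482 − 0.39) = 0.3840 / 0.092 = 4.173 km

4.17 km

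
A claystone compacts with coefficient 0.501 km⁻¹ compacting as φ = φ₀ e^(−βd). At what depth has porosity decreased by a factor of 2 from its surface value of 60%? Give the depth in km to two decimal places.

φ/φ₀ = 1/2 ⇒ exp(−β·d) = 1/2 ⇒ d = ln(2) / β
d = 0.6931 / 0.501 = 1.384 km

1.38 km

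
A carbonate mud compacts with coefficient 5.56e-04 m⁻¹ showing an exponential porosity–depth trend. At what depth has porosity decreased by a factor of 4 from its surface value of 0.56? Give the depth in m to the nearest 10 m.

2490 m

Working in km (1 km = 1000 m; k in km⁻¹ = k in m⁻¹ × 1000):
φ/φ₀ = 1/4 ⇒ exp(−k·z) = 1/4 ⇒ z = ln(4) / k
z = 1.3863 / 0.556 = 2.493 km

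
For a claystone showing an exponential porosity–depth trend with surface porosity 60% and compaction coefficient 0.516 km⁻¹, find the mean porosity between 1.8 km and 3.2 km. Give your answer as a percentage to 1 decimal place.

⟨phi⟩ = (1/(d₂−d₁)) ∫ phi₀ e^(−kd) dd = phi₀·(e^(−k·d₁) − e^(−k·d₂)) / (k·(d₂−d₁))
e^(−0.516×1.8) = 0.3950; e^(−0.516×3.2) = 0.1918
⟨phi⟩ = 0.6 × (0.3950 − 0.1918) / (0.516 × 1.4) = 0.6 × 0.2813 = 0.1688

16.9%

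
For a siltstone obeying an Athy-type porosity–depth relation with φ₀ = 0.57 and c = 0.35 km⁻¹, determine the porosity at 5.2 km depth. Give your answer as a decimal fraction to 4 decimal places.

0.0924

φ = φ₀·exp(−c·d) = 0.57 × exp(−0.35 × 5.2) = 0.57 × exp(−1.82)
  = 0.57 × 0.1620 = 0.0924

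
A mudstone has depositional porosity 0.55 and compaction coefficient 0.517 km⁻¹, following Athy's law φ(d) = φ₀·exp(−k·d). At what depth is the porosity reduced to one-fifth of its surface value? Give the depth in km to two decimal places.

φ/φ₀ = 1/5 ⇒ exp(−k·d) = 1/5 ⇒ d = ln(5) / k
d = 1.6094 / 0.517 = 3.113 km

3.11 km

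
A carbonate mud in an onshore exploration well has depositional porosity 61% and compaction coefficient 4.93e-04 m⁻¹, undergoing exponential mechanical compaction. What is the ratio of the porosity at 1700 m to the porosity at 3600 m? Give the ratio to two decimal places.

Working in km (1 km = 1000 m; k in km⁻¹ = k in m⁻¹ × 1000):
φ(Z₁)/φ(Z₂) = e^(−k·Z₁)/e^(−k·Z₂) = e^{k(Z₂−Z₁)}
= exp(0.493 × 1.9) = exp(0.9367) = 2.5515

2.55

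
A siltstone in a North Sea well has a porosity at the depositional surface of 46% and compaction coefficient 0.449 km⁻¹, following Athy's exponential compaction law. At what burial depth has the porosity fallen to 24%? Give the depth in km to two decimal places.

Invert Athy's law: z = ln(φ₀/φ) / k
z = ln(0.46/0.24) / 0.449 = ln(1.917) / 0.449 = 0.6506 / 0.449 = 1.449 km

1.45 km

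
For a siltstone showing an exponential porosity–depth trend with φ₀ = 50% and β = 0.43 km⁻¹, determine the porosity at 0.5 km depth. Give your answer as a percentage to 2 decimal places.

φ = φ₀·exp(−β·z) = 0.5 × exp(−0.43 × 0.5) = 0.5 × exp(−0.215)
  = 0.5 × 0.8065 = 0.4033

40.33%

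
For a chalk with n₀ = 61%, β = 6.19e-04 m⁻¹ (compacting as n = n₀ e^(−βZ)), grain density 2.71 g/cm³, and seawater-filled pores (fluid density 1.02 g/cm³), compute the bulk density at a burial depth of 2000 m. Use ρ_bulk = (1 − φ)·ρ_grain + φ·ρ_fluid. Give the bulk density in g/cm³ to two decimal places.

2.41 g/cm³

Working in km (1 km = 1000 m; β in km⁻¹ = β in m⁻¹ × 1000):
Porosity at depth: n = 0.61·exp(−0.619×2) = 0.61×0.2900 = 0.1769
Bulk density: ρ_b = (1−n)ρ_g + n·ρ_f = 0.8231×2.71 + 0.1769×1.02
       = 2.231 + 0.180 = 2.411 g/cm³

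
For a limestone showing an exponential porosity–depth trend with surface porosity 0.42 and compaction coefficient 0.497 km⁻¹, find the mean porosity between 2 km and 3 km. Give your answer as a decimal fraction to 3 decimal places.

⟨n⟩ = (1/(d₂−d₁)) ∫ n₀ e^(−βd) dd = n₀·(e^(−β·d₁) − e^(−β·d₂)) / (β·(d₂−d₁))
e^(−0.497×2) = 0.3701; e^(−0.497×3) = 0.2251
⟨n⟩ = 0.42 × (0.3701 − 0.2251) / (0.497 × 1) = 0.42 × 0.2916 = 0.1225

0.122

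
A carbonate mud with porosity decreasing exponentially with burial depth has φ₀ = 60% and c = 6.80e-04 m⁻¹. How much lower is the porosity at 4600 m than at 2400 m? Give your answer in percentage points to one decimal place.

Working in km (1 km = 1000 m; c in km⁻¹ = c in m⁻¹ × 1000):
φ(2.4) = 0.6·e^(−0.68×2.4) = 0.1173
φ(4.6) = 0.6·e^(−0.68×4.6) = 0.0263
Δφ = 0.1173 − 0.0263 = 0.0910

9.1 percentage points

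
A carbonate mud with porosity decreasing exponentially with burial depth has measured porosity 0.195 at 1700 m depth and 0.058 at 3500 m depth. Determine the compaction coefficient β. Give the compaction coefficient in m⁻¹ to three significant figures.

0.000674 m⁻¹

Working in km (1 km = 1000 m; β in km⁻¹ = β in m⁻¹ × 1000):
Athy: n(z) = n₀ e^(−βz) ⇒ n₁/n₂ = e^{β(z₂−z₁)} ⇒ β = ln(n₁/n₂)/(z₂−z₁)
β = ln(0.195/0.058) / (3.5 − 1.7) = ln(3.362) / 1.8 = 1.2126 / 1.8 = 0.6736 km⁻¹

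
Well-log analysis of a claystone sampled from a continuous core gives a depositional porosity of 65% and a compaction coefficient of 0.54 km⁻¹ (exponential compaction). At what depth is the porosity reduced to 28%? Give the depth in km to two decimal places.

Invert Athy's law: d = ln(n₀/n) / k
d = ln(0.65/0.28) / 0.54 = ln(2.321) / 0.54 = 0.8422 / 0.54 = 1.560 km

1.56 km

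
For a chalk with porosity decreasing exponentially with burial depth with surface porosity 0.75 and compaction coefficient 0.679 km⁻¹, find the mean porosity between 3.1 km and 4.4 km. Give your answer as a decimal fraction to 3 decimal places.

⟨phi⟩ = (1/(z₂−z₁)) ∫ phi₀ e^(−cz) dz = phi₀·(e^(−c·z₁) − e^(−c·z₂)) / (c·(z₂−z₁))
e^(−0.679×3.1) = 0.1219; e^(−0.679×4.4) = 0.0504
⟨phi⟩ = 0.75 × (0.1219 − 0.0504) / (0.679 × 1.3) = 0.75 × 0.0809 = 0.0607

0.061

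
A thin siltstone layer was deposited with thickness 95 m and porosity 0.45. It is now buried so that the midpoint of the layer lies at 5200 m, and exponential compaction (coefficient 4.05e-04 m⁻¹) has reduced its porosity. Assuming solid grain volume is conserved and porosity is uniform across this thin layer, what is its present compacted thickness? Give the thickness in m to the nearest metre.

55 m

Working in km (1 km = 1000 m; c in km⁻¹ = c in m⁻¹ × 1000):
Porosity at 5.2 km: phi = 0.45·exp(−0.405×5.2) = 0.0548
Solid-volume conservation: h(1−phi) = h₀(1−phi₀) ⇒ h = h₀·(1−phi₀)/(1−phi)
h = 0.095 × (1 − 0.45)/(1 − 0.0548) = 0.095 × 0.5819 = 0.0553 km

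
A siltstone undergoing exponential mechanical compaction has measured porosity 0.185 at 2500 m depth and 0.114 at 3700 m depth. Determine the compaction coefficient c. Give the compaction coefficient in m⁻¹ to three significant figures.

Working in km (1 km = 1000 m; c in km⁻¹ = c in m⁻¹ × 1000):
Athy: φ(z) = φ₀ e^(−cz) ⇒ φ₁/φ₂ = e^{c(z₂−z₁)} ⇒ c = ln(φ₁/φ₂)/(z₂−z₁)
c = ln(0.185/0.114) / (3.7 − 2.5) = ln(1.623) / 1.2 = 0.4842 / 1.2 = 0.4035 km⁻¹

0.000403 m⁻¹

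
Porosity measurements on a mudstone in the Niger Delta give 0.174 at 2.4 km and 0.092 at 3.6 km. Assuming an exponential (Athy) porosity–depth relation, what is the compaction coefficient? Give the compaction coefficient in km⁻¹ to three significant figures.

Athy: phi(z) = phi₀ e^(−cz) ⇒ phi₁/phi₂ = e^{c(z₂−z₁)} ⇒ c = ln(phi₁/phi₂)/(z₂−z₁)
c = ln(0.174/0.092) / (3.6 − 2.4) = ln(1.891) / 1.2 = 0.6373 / 1.2 = 0.5311 km⁻¹

0.531 km⁻¹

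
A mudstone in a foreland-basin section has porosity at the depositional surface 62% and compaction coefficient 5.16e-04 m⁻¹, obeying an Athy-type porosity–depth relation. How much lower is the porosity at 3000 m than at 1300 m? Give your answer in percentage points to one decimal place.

Working in km (1 km = 1000 m; β in km⁻¹ = β in m⁻¹ × 1000):
phi(1.3) = 0.62·e^(−0.516×1.3) = 0.3170
phi(3) = 0.62·e^(−0.516×3) = 0.1319
Δphi = 0.3170 − 0.1319 = 0.1851

18.5 percentage points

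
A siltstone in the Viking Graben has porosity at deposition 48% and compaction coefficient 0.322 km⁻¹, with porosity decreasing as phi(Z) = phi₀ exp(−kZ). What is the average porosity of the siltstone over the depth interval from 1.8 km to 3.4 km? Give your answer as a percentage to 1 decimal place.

21.0%

⟨phi⟩ = (1/(Z₂−Z₁)) ∫ phi₀ e^(−kZ) dZ = phi₀·(e^(−k·Z₁) − e^(−k·Z₂)) / (k·(Z₂−Z₁))
e^(−0.322×1.8) = 0.5601; e^(−0.322×3.4) = 0.3346
⟨phi⟩ = 0.48 × (0.5601 − 0.3346) / (0.322 × 1.6) = 0.48 × 0.4377 = 0.2101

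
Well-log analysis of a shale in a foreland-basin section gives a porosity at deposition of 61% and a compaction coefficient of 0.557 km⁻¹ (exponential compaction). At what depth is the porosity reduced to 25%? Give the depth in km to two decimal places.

1.60 km

Invert Athy's law: d = ln(φ₀/φ) / k
d = ln(0.61/0.25) / 0.557 = ln(2.44) / 0.557 = 0.8920 / 0.557 = 1.601 km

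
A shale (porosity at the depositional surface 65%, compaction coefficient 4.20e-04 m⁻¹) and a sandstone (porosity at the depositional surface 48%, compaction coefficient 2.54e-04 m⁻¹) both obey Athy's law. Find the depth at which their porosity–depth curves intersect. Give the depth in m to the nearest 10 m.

1830 m

Working in km (1 km = 1000 m; k in km⁻¹ = k in m⁻¹ × 1000):
Set phi₀ₐ e^(−kₐd) = phi₀ᵦ e^(−kᵦd) ⇒ ln(phi₀ₐ/phi₀ᵦ) = (kₐ − kᵦ)·d
d = ln(0.65/0.48) / (0.42 − 0.254) = 0.3032 / 0.166 = 1.826 km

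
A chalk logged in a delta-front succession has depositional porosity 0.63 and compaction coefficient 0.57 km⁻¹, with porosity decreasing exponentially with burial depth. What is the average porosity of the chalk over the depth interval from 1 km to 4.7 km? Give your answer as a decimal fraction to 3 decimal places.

0.148

⟨phi⟩ = (1/(Z₂−Z₁)) ∫ phi₀ e^(−kZ) dZ = phi₀·(e^(−k·Z₁) − e^(−k·Z₂)) / (k·(Z₂−Z₁))
e^(−0.57×1) = 0.5655; e^(−0.57×4.7) = 0.0686
⟨phi⟩ = 0.63 × (0.5655 − 0.0686) / (0.57 × 3.7) = 0.63 × 0.2356 = 0.1484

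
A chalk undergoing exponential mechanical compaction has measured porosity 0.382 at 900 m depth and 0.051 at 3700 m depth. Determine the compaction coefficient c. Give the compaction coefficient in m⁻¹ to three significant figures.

0.000719 m⁻¹

Working in km (1 km = 1000 m; c in km⁻¹ = c in m⁻¹ × 1000):
Athy: n(Z) = n₀ e^(−cZ) ⇒ n₁/n₂ = e^{c(Z₂−Z₁)} ⇒ c = ln(n₁/n₂)/(Z₂−Z₁)
c = ln(0.382/0.051) / (3.7 − 0.9) = ln(7.49) / 2.8 = 2.0136 / 2.8 = 0.7191 km⁻¹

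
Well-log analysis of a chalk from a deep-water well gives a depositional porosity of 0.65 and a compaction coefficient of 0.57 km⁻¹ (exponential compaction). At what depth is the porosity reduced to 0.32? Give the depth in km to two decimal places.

1.24 km

Invert Athy's law: z = ln(phi₀/phi) / k
z = ln(0.65/0.32) / 0.57 = ln(2.031) / 0.57 = 0.7087 / 0.57 = 1.243 km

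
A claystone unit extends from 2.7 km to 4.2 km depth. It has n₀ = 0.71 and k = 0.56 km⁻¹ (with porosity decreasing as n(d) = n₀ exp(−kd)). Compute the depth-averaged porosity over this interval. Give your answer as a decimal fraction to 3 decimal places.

0.106

⟨n⟩ = (1/(d₂−d₁)) ∫ n₀ e^(−kd) dd = n₀·(e^(−k·d₁) − e^(−k·d₂)) / (k·(d₂−d₁))
e^(−0.56×2.7) = 0.2205; e^(−0.56×4.2) = 0.0952
⟨n⟩ = 0.71 × (0.2205 − 0.0952) / (0.56 × 1.5) = 0.71 × 0.1492 = 0.1059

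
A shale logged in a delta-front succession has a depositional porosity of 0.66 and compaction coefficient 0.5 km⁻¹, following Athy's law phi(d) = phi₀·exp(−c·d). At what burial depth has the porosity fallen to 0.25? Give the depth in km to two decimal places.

Invert Athy's law: d = ln(phi₀/phi) / c
d = ln(0.66/0.25) / 0.5 = ln(2.64) / 0.5 = 0.9708 / 0.5 = 1.942 km

1.94 km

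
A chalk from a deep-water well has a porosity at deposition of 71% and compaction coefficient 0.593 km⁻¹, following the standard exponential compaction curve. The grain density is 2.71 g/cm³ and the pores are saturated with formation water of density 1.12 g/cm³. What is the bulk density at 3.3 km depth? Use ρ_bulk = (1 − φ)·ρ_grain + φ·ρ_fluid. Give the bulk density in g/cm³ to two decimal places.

Porosity at depth: phi = 0.71·exp(−0.593×3.3) = 0.71×0.1413 = 0.1003
Bulk density: ρ_b = (1−phi)ρ_g + phi·ρ_f = 0.8997×2.71 + 0.1003×1.12
       = 2.438 + 0.112 = 2.550 g/cm³

2.55 g/cm³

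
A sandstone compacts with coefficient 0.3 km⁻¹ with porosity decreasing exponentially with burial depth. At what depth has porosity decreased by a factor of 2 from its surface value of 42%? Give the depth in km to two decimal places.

2.31 km

n/n₀ = 1/2 ⇒ exp(−β·Z) = 1/2 ⇒ Z = ln(2) / β
Z = 0.6931 / 0.3 = 2.310 km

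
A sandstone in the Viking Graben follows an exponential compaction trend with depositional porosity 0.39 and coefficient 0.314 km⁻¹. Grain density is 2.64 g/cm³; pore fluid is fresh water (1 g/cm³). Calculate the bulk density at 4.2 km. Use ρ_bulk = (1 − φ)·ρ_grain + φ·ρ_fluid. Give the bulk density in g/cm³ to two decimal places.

Porosity at depth: φ = 0.39·exp(−0.314×4.2) = 0.39×0.2675 = 0.1043
Bulk density: ρ_b = (1−φ)ρ_g + φ·ρ_f = 0.8957×2.64 + 0.1043×1
       = 2.365 + 0.104 = 2.469 g/cm³

2.47 g/cm³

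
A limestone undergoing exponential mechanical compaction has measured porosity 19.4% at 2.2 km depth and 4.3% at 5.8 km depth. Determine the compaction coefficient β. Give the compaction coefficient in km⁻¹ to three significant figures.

Athy: phi(d) = phi₀ e^(−βd) ⇒ phi₁/phi₂ = e^{β(d₂−d₁)} ⇒ β = ln(phi₁/phi₂)/(d₂−d₁)
β = ln(0.194/0.043) / (5.8 − 2.2) = ln(4.512) / 3.6 = 1.5067 / 3.6 = 0.4185 km⁻¹

0.419 km⁻¹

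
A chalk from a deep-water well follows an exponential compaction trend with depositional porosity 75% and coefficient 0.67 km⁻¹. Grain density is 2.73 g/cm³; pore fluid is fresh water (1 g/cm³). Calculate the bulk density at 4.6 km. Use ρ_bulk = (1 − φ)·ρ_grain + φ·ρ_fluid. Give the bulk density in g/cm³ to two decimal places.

Porosity at depth: n = 0.75·exp(−0.67×4.6) = 0.75×0.0459 = 0.0344
Bulk density: ρ_b = (1−n)ρ_g + n·ρ_f = 0.9656×2.73 + 0.0344×1
       = 2.636 + 0.034 = 2.670 g/cm³

2.67 g/cm³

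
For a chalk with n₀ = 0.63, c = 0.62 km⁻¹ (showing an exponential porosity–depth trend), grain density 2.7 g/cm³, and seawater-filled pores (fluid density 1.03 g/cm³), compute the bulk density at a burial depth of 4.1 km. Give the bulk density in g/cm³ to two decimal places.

2.62 g/cm³

Porosity at depth: n = 0.63·exp(−0.62×4.1) = 0.63×0.0787 = 0.0496
Bulk density: ρ_b = (1−n)ρ_g + n·ρ_f = 0.9504×2.7 + 0.0496×1.03
       = 2.566 + 0.051 = 2.617 g/cm³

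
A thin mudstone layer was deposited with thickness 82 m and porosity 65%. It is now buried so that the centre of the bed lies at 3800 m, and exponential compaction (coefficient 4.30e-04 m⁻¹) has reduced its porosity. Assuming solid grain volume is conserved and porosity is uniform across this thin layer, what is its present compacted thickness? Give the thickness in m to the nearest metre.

Working in km (1 km = 1000 m; c in km⁻¹ = c in m⁻¹ × 1000):
Porosity at 3.8 km: n = 0.65·exp(−0.43×3.8) = 0.1268
Solid-volume conservation: h(1−n) = h₀(1−n₀) ⇒ h = h₀·(1−n₀)/(1−n)
h = 0.082 × (1 − 0.65)/(1 − 0.1268) = 0.082 × 0.4008 = 0.0329 km

33 m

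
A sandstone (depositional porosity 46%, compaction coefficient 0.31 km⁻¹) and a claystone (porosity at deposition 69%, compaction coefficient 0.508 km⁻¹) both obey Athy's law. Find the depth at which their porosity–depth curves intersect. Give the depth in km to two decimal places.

Set phi₀ₐ e^(−βₐZ) = phi₀ᵦ e^(−βᵦZ) ⇒ ln(phi₀ₐ/phi₀ᵦ) = (βₐ − βᵦ)·Z
Z = ln(0.46/0.69) / (0.31 − 0.508) = -0.4055 / -0.198 = 2.048 km

2.05 km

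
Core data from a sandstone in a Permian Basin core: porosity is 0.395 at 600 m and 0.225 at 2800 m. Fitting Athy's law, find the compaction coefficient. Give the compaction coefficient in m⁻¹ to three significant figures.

Working in km (1 km = 1000 m; k in km⁻¹ = k in m⁻¹ × 1000):
Athy: φ(d) = φ₀ e^(−kd) ⇒ φ₁/φ₂ = e^{k(d₂−d₁)} ⇒ k = ln(φ₁/φ₂)/(d₂−d₁)
k = ln(0.395/0.225) / (2.8 − 0.6) = ln(1.756) / 2.2 = 0.5628 / 2.2 = 0.2558 km⁻¹

0.000256 m⁻¹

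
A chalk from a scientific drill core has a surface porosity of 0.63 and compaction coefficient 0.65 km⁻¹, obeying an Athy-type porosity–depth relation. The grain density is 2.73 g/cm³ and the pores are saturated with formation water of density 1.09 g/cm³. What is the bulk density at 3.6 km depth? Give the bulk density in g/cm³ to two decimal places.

Porosity at depth: n = 0.63·exp(−0.65×3.6) = 0.63×0.0963 = 0.0607
Bulk density: ρ_b = (1−n)ρ_g + n·ρ_f = 0.9393×2.73 + 0.0607×1.09
       = 2.564 + 0.066 = 2.630 g/cm³

2.63 g/cm³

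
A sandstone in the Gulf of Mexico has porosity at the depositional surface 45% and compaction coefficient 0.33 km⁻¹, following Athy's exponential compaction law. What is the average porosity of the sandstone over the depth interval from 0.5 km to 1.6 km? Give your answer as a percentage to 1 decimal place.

32.0%

⟨phi⟩ = (1/(z₂−z₁)) ∫ phi₀ e^(−kz) dz = phi₀·(e^(−k·z₁) − e^(−k·z₂)) / (k·(z₂−z₁))
e^(−0.33×0.5) = 0.8479; e^(−0.33×1.6) = 0.5898
⟨phi⟩ = 0.45 × (0.8479 − 0.5898) / (0.33 × 1.1) = 0.45 × 0.7110 = 0.3200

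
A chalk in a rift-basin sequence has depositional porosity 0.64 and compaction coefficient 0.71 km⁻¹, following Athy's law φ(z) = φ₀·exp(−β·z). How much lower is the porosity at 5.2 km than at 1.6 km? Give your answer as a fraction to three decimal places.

0.190

φ(1.6) = 0.64·e^(−0.71×1.6) = 0.2055
φ(5.2) = 0.64·e^(−0.71×5.2) = 0.0160
Δφ = 0.2055 − 0.0160 = 0.1896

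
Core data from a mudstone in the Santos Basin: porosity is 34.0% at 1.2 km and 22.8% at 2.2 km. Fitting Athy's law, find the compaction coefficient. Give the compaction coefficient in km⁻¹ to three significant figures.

0.400 km⁻¹

Athy: n(Z) = n₀ e^(−cZ) ⇒ n₁/n₂ = e^{c(Z₂−Z₁)} ⇒ c = ln(n₁/n₂)/(Z₂−Z₁)
c = ln(0.34/0.228) / (2.2 − 1.2) = ln(1.491) / 1 = 0.3996 / 1 = 0.3996 km⁻¹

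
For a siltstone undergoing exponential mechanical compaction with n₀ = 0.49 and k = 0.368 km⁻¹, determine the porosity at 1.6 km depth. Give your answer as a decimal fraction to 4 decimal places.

n = n₀·exp(−k·d) = 0.49 × exp(−0.368 × 1.6) = 0.49 × exp(−0.5888)
  = 0.49 × 0.5550 = 0.2719

0.2719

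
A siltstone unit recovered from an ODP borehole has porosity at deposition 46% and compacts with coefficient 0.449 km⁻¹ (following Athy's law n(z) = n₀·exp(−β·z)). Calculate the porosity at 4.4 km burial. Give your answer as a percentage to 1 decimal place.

6.4%

n = n₀·exp(−β·z) = 0.46 × exp(−0.449 × 4.4) = 0.46 × exp(−1.976)
  = 0.46 × 0.1387 = 0.0638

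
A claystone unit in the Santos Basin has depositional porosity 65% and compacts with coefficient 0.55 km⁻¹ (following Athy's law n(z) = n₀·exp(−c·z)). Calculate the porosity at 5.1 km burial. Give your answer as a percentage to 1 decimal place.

n = n₀·exp(−c·z) = 0.65 × exp(−0.55 × 5.1) = 0.65 × exp(−2.805)
  = 0.65 × 0.0605 = 0.0393

3.9%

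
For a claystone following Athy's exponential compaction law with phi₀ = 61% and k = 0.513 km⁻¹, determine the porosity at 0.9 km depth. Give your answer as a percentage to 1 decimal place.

38.4%

phi = phi₀·exp(−k·Z) = 0.61 × exp(−0.513 × 0.9) = 0.61 × exp(−0.4617)
  = 0.61 × 0.6302 = 0.3844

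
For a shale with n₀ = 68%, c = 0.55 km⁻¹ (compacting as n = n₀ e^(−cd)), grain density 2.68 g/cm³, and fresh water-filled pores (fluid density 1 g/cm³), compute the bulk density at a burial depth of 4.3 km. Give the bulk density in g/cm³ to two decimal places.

2.57 g/cm³

Porosity at depth: n = 0.68·exp(−0.55×4.3) = 0.68×0.0939 = 0.0639
Bulk density: ρ_b = (1−n)ρ_g + n·ρ_f = 0.9361×2.68 + 0.0639×1
       = 2.509 + 0.064 = 2.573 g/cm³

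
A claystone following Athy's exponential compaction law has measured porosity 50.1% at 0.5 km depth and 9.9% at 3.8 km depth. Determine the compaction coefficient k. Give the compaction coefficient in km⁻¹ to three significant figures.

0.491 km⁻¹

Athy: n(z) = n₀ e^(−kz) ⇒ n₁/n₂ = e^{k(z₂−z₁)} ⇒ k = ln(n₁/n₂)/(z₂−z₁)
k = ln(0.501/0.099) / (3.8 − 0.5) = ln(5.061) / 3.3 = 1.6215 / 3.3 = 0.4914 km⁻¹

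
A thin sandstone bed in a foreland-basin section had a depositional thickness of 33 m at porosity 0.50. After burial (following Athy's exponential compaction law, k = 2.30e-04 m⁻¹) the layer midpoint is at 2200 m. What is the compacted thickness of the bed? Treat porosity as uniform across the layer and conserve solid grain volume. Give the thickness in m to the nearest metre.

Working in km (1 km = 1000 m; k in km⁻¹ = k in m⁻¹ × 1000):
Porosity at 2.2 km: n = 0.5·exp(−0.23×2.2) = 0.3015
Solid-volume conservation: h(1−n) = h₀(1−n₀) ⇒ h = h₀·(1−n₀)/(1−n)
h = 0.033 × (1 − 0.5)/(1 − 0.3015) = 0.033 × 0.7158 = 0.0236 km

24 m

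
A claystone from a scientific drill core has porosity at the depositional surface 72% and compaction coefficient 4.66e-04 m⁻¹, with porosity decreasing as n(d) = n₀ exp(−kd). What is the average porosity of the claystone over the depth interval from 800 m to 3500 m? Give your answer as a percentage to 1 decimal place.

Working in km (1 km = 1000 m; k in km⁻¹ = k in m⁻¹ × 1000):
⟨n⟩ = (1/(d₂−d₁)) ∫ n₀ e^(−kd) dd = n₀·(e^(−k·d₁) − e^(−k·d₂)) / (k·(d₂−d₁))
e^(−0.466×0.8) = 0.6888; e^(−0.466×3.5) = 0.1957
⟨n⟩ = 0.72 × (0.6888 − 0.1957) / (0.466 × 2.7) = 0.72 × 0.3919 = 0.2822

28.2%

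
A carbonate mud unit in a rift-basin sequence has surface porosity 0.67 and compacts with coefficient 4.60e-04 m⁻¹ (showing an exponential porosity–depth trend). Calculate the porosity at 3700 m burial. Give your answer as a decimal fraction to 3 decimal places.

0.122

Working in km (1 km = 1000 m; k in km⁻¹ = k in m⁻¹ × 1000):
φ = φ₀·exp(−k·Z) = 0.67 × exp(−0.46 × 3.7) = 0.67 × exp(−1.702)
  = 0.67 × 0.1823 = 0.1222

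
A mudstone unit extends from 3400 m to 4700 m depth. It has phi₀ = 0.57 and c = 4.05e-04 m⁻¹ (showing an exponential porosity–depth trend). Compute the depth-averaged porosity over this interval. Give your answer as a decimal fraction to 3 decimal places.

Working in km (1 km = 1000 m; c in km⁻¹ = c in m⁻¹ × 1000):
⟨phi⟩ = (1/(d₂−d₁)) ∫ phi₀ e^(−cd) dd = phi₀·(e^(−c·d₁) − e^(−c·d₂)) / (c·(d₂−d₁))
e^(−0.405×3.4) = 0.2523; e^(−0.405×4.7) = 0.1490
⟨phi⟩ = 0.57 × (0.2523 − 0.1490) / (0.405 × 1.3) = 0.57 × 0.1962 = 0.1118

0.112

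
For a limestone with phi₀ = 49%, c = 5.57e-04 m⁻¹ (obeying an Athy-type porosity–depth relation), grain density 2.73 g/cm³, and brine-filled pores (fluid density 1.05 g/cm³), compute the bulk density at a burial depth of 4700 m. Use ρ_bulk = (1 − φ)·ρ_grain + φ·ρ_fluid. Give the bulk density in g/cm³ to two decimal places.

Working in km (1 km = 1000 m; c in km⁻¹ = c in m⁻¹ × 1000):
Porosity at depth: phi = 0.49·exp(−0.557×4.7) = 0.49×0.0730 = 0.0357
Bulk density: ρ_b = (1−phi)ρ_g + phi·ρ_f = 0.9643×2.73 + 0.0357×1.05
       = 2.632 + 0.038 = 2.670 g/cm³

2.67 g/cm³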